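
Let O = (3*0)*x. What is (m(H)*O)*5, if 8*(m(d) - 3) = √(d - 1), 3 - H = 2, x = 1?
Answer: 0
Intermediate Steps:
H = 1 (H = 3 - 1*2 = 3 - 2 = 1)
m(d) = 3 + √(-1 + d)/8 (m(d) = 3 + √(d - 1)/8 = 3 + √(-1 + d)/8)
O = 0 (O = (3*0)*1 = 0*1 = 0)
(m(H)*O)*5 = ((3 + √(-1 + 1)/8)*0)*5 = ((3 + √0/8)*0)*5 = ((3 + (⅛)*0)*0)*5 = ((3 + 0)*0)*5 = (3*0)*5 = 0*5 = 0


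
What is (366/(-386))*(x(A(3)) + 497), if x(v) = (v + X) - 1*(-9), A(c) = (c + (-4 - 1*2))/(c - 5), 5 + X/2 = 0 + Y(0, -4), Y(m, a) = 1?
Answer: -182817/386 ≈ -473.62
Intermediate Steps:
X = -8 (X = -10 + 2*(0 + 1) = -10 + 2*1 = -10 + 2 = -8)
A(c) = (-6 + c)/(-5 + c) (A(c) = (c + (-4 - 2))/(-5 + c) = (c - 6)/(-5 + c) = (-6 + c)/(-5 + c))
x(v) = 1 + v (x(v) = (v - 8) - 1*(-9) = (-8 + v) + 9 = 1 + v)
(366/(-386))*(x(A(3)) + 497) = (366/(-386))*((1 + (-6 + 3)/(-5 + 3)) + 497) = (366*(-1/386))*((1 - 3/(-2)) + 497) = -183*((1 - ½*(-3)) + 497)/193 = -183*((1 + 3/2) + 497)/193 = -183*(5/2 + 497)/193 = -183/193*999/2 = -182817/386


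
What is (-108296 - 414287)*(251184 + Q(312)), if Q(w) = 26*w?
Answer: -135503681568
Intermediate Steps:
(-108296 - 414287)*(251184 + Q(312)) = (-108296 - 414287)*(251184 + 26*312) = -522583*(251184 + 8112) = -522583*259296 = -135503681568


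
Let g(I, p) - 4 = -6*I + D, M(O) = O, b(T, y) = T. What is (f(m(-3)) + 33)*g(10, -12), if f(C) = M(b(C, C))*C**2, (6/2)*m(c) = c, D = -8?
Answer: -2048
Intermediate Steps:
m(c) = c/3
f(C) = C**3 (f(C) = C*C**2 = C**3)
g(I, p) = -4 - 6*I (g(I, p) = 4 + (-6*I - 8) = 4 + (-8 - 6*I) = -4 - 6*I)
(f(m(-3)) + 33)*g(10, -12) = (((1/3)*(-3))**3 + 33)*(-4 - 6*10) = ((-1)**3 + 33)*(-4 - 60) = (-1 + 33)*(-64) = 32*(-64) = -2048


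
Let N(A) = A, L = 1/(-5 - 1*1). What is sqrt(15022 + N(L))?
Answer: sqrt(540786)/6 ≈ 122.56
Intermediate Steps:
L = -1/6 (L = 1/(-5 - 1) = 1/(-6) = -1/6 ≈ -0.16667)
sqrt(15022 + N(L)) = sqrt(15022 - 1/6) = sqrt(90131/6) = sqrt(540786)/6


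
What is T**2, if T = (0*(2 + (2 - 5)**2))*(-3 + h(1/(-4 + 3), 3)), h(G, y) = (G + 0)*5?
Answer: 0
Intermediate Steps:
h(G, y) = 5*G (h(G, y) = G*5 = 5*G)
T = 0 (T = (0*(2 + (2 - 5)**2))*(-3 + 5/(-4 + 3)) = (0*(2 + (-3)**2))*(-3 + 5/(-1)) = (0*(2 + 9))*(-3 + 5*(-1)) = (0*11)*(-3 - 5) = 0*(-8) = 0)
T**2 = 0**2 = 0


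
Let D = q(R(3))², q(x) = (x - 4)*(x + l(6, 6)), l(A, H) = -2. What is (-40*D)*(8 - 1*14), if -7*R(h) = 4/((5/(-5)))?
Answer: 13824000/2401 ≈ 5757.6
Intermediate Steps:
R(h) = 4/7 (R(h) = -4/(7*(5/(-5))) = -4/(7*(5*(-⅕))) = -4/(7*(-1)) = -4*(-1)/7 = -⅐*(-4) = 4/7)
q(x) = (-4 + x)*(-2 + x) (q(x) = (x - 4)*(x - 2) = (-4 + x)*(-2 + x))
D = 57600/2401 (D = (8 + (4/7)² - 6*4/7)² = (8 + 16/49 - 24/7)² = (240/49)² = 57600/2401 ≈ 23.990)
(-40*D)*(8 - 1*14) = (-40*57600/2401)*(8 - 1*14) = -2304000*(8 - 14)/2401 = -2304000/2401*(-6) = 13824000/2401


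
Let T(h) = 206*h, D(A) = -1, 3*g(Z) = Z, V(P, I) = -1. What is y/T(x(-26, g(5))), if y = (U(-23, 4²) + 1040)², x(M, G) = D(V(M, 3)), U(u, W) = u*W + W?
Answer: -236672/103 ≈ -2297.8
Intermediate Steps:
g(Z) = Z/3
U(u, W) = W + W*u (U(u, W) = W*u + W = W + W*u)
x(M, G) = -1
y = 473344 (y = (4²*(1 - 23) + 1040)² = (16*(-22) + 1040)² = (-352 + 1040)² = 688² = 473344)
y/T(x(-26, g(5))) = 473344/((206*(-1))) = 473344/(-206) = 473344*(-1/206) = -236672/103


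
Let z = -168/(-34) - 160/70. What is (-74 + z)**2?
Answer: 72080100/14161 ≈ 5090.0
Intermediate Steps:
z = 316/119 (z = -168*(-1/34) - 160*1/70 = 84/17 - 16/7 = 316/119 ≈ 2.6555)
(-74 + z)**2 = (-74 + 316/119)**2 = (-8490/119)**2 = 72080100/14161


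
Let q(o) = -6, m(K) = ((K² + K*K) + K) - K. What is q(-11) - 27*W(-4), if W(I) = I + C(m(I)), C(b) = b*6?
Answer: -5082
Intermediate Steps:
m(K) = 2*K² (m(K) = ((K² + K²) + K) - K = (2*K² + K) - K = (K + 2*K²) - K = 2*K²)
C(b) = 6*b
W(I) = I + 12*I² (W(I) = I + 6*(2*I²) = I + 12*I²)
q(-11) - 27*W(-4) = -6 - (-108)*(1 + 12*(-4)) = -6 - (-108)*(1 - 48) = -6 - (-108)*(-47) = -6 - 27*188 = -6 - 5076 = -5082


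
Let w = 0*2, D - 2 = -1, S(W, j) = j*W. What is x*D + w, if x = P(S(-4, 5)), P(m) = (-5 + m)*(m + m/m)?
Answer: 475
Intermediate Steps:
S(W, j) = W*j
D = 1 (D = 2 - 1 = 1)
P(m) = (1 + m)*(-5 + m) (P(m) = (-5 + m)*(m + 1) = (-5 + m)*(1 + m) = (1 + m)*(-5 + m))
x = 475 (x = -5 + (-4*5)² - (-16)*5 = -5 + (-20)² - 4*(-20) = -5 + 400 + 80 = 475)
w = 0
x*D + w = 475*1 + 0 = 475 + 0 = 475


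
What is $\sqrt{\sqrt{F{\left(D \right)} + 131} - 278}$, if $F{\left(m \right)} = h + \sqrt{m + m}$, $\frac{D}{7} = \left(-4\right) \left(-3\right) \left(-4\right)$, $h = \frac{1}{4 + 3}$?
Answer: $\frac{\sqrt{-13622 + 7 \sqrt{14} \sqrt{459 + 14 i \sqrt{42}}}}{7} \approx 0.0345 + 16.325 i$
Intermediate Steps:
$h = \frac{1}{7} \approx 0.14286$
$D = -336$ ($D = 7 \left(-4\right) \left(-3\right) \left(-4\right) = 7 \cdot 12 \left(-4\right) = 7 \left(-48\right) = -336$)
$F{\left(m \right)} = \frac{1}{7} + \sqrt{2} \sqrt{m}$ ($F{\left(m \right)} = \frac{1}{7} + \sqrt{m + m} = \frac{1}{7} + \sqrt{2 m} = \frac{1}{7} + \sqrt{2} \sqrt{m}$)
$\sqrt{\sqrt{F{\left(D \right)} + 131} - 278} = \sqrt{\sqrt{\left(\frac{1}{7} + \sqrt{2} \sqrt{-336}\right) + 131} - 278} = \sqrt{\sqrt{\left(\frac{1}{7} + \sqrt{2} \cdot 4 i \sqrt{21}\right) + 131} - 278} = \sqrt{\sqrt{\left(\frac{1}{7} + 4 i \sqrt{42}\right) + 131} - 278} = \sqrt{\sqrt{\frac{918}{7} + 4 i \sqrt{42}} - 278} = \sqrt{-278 + \sqrt{\frac{918}{7} + 4 i \sqrt{42}}}$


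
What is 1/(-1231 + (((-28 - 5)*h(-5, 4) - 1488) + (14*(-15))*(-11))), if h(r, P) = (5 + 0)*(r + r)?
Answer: 1/1241 ≈ 0.00080580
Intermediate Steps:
h(r, P) = 10*r (h(r, P) = 5*(2*r) = 10*r)
1/(-1231 + (((-28 - 5)*h(-5, 4) - 1488) + (14*(-15))*(-11))) = 1/(-1231 + (((-28 - 5)*(10*(-5)) - 1488) + (14*(-15))*(-11))) = 1/(-1231 + ((-33*(-50) - 1488) - 210*(-11))) = 1/(-1231 + ((1650 - 1488) + 2310)) = 1/(-1231 + (162 + 2310)) = 1/(-1231 + 2472) = 1/1241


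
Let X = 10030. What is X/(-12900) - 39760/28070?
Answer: -1134923/517290 ≈ -2.1940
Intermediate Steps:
X/(-12900) - 39760/28070 = 10030/(-12900) - 39760/28070 = 10030*(-1/12900) - 39760*1/28070 = -1003/1290 - 568/401 = -1134923/517290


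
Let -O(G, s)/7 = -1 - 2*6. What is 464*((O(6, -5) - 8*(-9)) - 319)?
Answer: -72384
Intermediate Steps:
O(G, s) = 91 (O(G, s) = -7*(-1 - 2*6) = -7*(-1 - 12) = -7*(-13) = 91)
464*((O(6, -5) - 8*(-9)) - 319) = 464*((91 - 8*(-9)) - 319) = 464*((91 + 72) - 319) = 464*(163 - 319) = 464*(-156) = -72384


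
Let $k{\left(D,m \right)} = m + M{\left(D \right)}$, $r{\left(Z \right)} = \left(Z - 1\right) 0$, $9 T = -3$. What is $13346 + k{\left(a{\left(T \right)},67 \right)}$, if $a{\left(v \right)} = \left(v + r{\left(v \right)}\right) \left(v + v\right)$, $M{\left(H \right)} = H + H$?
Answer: $\frac{120721}{9} \approx 13413.0$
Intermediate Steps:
$T = - \frac{1}{3}$ ($T = \frac{1}{9} \left(-3\right) = - \frac{1}{3} \approx -0.33333$)
$M{\left(H \right)} = 2 H$
$r{\left(Z \right)} = 0$ ($r{\left(Z \right)} = \left(-1 + Z\right) 0 = 0$)
$a{\left(v \right)} = 2 v^{2}$ ($a{\left(v \right)} = \left(v + 0\right) \left(v + v\right) = v 2 v = 2 v^{2}$)
$k{\left(D,m \right)} = m + 2 D$
$13346 + k{\left(a{\left(T \right)},67 \right)} = 13346 + \left(67 + 2 \cdot 2 \left(- \frac{1}{3}\right)^{2}\right) = 13346 + \left(67 + 2 \cdot 2 \cdot \frac{1}{9}\right) = 13346 + \left(67 + 2 \cdot \frac{2}{9}\right) = 13346 + \left(67 + \frac{4}{9}\right) = 13346 + \frac{607}{9} = \frac{120721}{9}$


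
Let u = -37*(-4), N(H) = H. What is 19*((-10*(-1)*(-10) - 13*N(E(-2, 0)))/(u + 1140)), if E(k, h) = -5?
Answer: -95/184 ≈ -0.51630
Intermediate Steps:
u = 148
19*((-10*(-1)*(-10) - 13*N(E(-2, 0)))/(u + 1140)) = 19*((-10*(-1)*(-10) - 13*(-5))/(148 + 1140)) = 19*((10*(-10) + 65)/1288) = 19*((-100 + 65)*(1/1288)) = 19*(-35*1/1288) = 19*(-5/184) = -95/184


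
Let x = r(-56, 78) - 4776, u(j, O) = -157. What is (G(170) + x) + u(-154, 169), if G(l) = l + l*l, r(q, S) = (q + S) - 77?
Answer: 24082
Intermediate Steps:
r(q, S) = -77 + S + q (r(q, S) = (S + q) - 77 = -77 + S + q)
x = -4831 (x = (-77 + 78 - 56) - 4776 = -55 - 4776 = -4831)
G(l) = l + l**2
(G(170) + x) + u(-154, 169) = (170*(1 + 170) - 4831) - 157 = (170*171 - 4831) - 157 = (29070 - 4831) - 157 = 24239 - 157 = 24082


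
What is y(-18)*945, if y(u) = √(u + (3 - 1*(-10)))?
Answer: 945*I*√5 ≈ 2113.1*I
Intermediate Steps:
y(u) = √(13 + u) (y(u) = √(u + (3 + 10)) = √(u + 13) = √(13 + u))
y(-18)*945 = √(13 - 18)*945 = √(-5)*945 = (I*√5)*945 = 945*I*√5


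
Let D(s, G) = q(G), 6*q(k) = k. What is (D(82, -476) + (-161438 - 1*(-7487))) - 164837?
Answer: -956602/3 ≈ -3.1887e+5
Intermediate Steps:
q(k) = k/6
D(s, G) = G/6
(D(82, -476) + (-161438 - 1*(-7487))) - 164837 = ((⅙)*(-476) + (-161438 - 1*(-7487))) - 164837 = (-238/3 + (-161438 + 7487)) - 164837 = (-238/3 - 153951) - 164837 = -462091/3 - 164837 = -956602/3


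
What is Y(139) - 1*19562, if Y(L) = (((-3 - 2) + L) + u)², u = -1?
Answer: -1873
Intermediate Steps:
Y(L) = (-6 + L)² (Y(L) = (((-3 - 2) + L) - 1)² = ((-5 + L) - 1)² = (-6 + L)²)
Y(139) - 1*19562 = (-6 + 139)² - 1*19562 = 133² - 19562 = 17689 - 19562 = -1873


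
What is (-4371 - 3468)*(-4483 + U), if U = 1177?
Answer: 25915734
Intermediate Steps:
(-4371 - 3468)*(-4483 + U) = (-4371 - 3468)*(-4483 + 1177) = -7839*(-3306) = 25915734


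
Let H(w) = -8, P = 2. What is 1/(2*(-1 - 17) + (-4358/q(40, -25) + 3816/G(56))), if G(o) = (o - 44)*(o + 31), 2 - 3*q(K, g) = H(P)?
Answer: -145/194263 ≈ -0.00074641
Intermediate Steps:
q(K, g) = 10/3 (q(K, g) = ⅔ - ⅓*(-8) = ⅔ + 8/3 = 10/3)
G(o) = (-44 + o)*(31 + o)
1/(2*(-1 - 17) + (-4358/q(40, -25) + 3816/G(56))) = 1/(2*(-1 - 17) + (-4358/10/3 + 3816/(-1364 + 56² - 13*56))) = 1/(2*(-18) + (-4358*3/10 + 3816/(-1364 + 3136 - 728))) = 1/(-36 + (-6537/5 + 3816/1044)) = 1/(-36 + (-6537/5 + 3816*(1/1044))) = 1/(-36 + (-6537/5 + 106/29)) = 1/(-36 - 189043/145) = 1/(-194263/145) = -145/194263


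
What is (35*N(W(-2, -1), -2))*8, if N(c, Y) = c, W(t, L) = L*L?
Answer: 280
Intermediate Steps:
W(t, L) = L**2
(35*N(W(-2, -1), -2))*8 = (35*(-1)**2)*8 = (35*1)*8 = 35*8 = 280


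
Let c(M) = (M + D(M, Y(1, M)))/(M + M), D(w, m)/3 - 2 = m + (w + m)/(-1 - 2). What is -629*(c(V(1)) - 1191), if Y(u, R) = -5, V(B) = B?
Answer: 750397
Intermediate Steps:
D(w, m) = 6 - w + 2*m (D(w, m) = 6 + 3*(m + (w + m)/(-1 - 2)) = 6 + 3*(m + (m + w)/(-3)) = 6 + 3*(m + (m + w)*(-⅓)) = 6 + 3*(m + (-m/3 - w/3)) = 6 + 3*(-w/3 + 2*m/3) = 6 + (-w + 2*m) = 6 - w + 2*m)
c(M) = -2/M (c(M) = (M + (6 - M + 2*(-5)))/(M + M) = (M + (6 - M - 10))/((2*M)) = (M + (-4 - M))*(1/(2*M)) = -2/M)
-629*(c(V(1)) - 1191) = -629*(-2/1 - 1191) = -629*(-2*1 - 1191) = -629*(-2 - 1191) = -629*(-1193) = 750397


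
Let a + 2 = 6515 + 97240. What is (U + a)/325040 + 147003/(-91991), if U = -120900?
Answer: -49359224797/29900754640 ≈ -1.6508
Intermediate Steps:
a = 103753 (a = -2 + (6515 + 97240) = -2 + 103755 = 103753)
(U + a)/325040 + 147003/(-91991) = (-120900 + 103753)/325040 + 147003/(-91991) = -17147*1/325040 + 147003*(-1/91991) = -17147/325040 - 147003/91991 = -49359224797/29900754640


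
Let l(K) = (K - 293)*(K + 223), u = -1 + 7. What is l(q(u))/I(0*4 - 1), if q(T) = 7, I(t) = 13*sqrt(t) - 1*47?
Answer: 1545830/1189 + 427570*I/1189 ≈ 1300.1 + 359.6*I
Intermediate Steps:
u = 6
I(t) = -47 + 13*sqrt(t) (I(t) = 13*sqrt(t) - 47 = -47 + 13*sqrt(t))
l(K) = (-293 + K)*(223 + K)
l(q(u))/I(0*4 - 1) = (-65339 + 7**2 - 70*7)/(-47 + 13*sqrt(0*4 - 1)) = (-65339 + 49 - 490)/(-47 + 13*sqrt(0 - 1)) = -65780/(-47 + 13*sqrt(-1)) = -65780*(-47 - 13*I)/2378 = -32890*(-47 - 13*I)/1189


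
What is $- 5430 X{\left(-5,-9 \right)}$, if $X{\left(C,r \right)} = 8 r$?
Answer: $390960$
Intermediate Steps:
$- 5430 X{\left(-5,-9 \right)} = - 5430 \cdot 8 \left(-9\right) = \left(-5430\right) \left(-72\right) = 390960$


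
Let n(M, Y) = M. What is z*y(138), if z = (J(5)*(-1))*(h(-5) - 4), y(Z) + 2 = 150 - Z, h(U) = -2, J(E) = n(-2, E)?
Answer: -120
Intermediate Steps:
J(E) = -2
y(Z) = 148 - Z (y(Z) = -2 + (150 - Z) = 148 - Z)
z = -12 (z = (-2*(-1))*(-2 - 4) = 2*(-6) = -12)
z*y(138) = -12*(148 - 1*138) = -12*(148 - 138) = -12*10 = -120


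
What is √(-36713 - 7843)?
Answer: 2*I*√11139 ≈ 211.08*I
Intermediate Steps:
√(-36713 - 7843) = √(-44556) = 2*I*√11139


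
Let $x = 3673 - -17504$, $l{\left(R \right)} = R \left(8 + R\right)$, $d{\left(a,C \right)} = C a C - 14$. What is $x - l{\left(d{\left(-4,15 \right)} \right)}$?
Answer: $-806907$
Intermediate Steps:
$d{\left(a,C \right)} = -14 + a C^{2}$ ($d{\left(a,C \right)} = a C^{2} - 14 = -14 + a C^{2}$)
$x = 21177$ ($x = 3673 + 17504 = 21177$)
$x - l{\left(d{\left(-4,15 \right)} \right)} = 21177 - \left(-14 - 4 \cdot 15^{2}\right) \left(8 - \left(14 + 4 \cdot 15^{2}\right)\right) = 21177 - \left(-14 - 900\right) \left(8 - 914\right) = 21177 - - 914 \left(8 - 914\right) = 21177 - \left(-914\right) \left(-906\right) = 21177 - 828084 = -806907$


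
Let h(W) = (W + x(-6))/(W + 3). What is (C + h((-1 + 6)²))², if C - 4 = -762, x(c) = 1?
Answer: 112338801/196 ≈ 5.7316e+5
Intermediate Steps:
C = -758 (C = 4 - 762 = -758)
h(W) = (1 + W)/(3 + W) (h(W) = (W + 1)/(W + 3) = (1 + W)/(3 + W))
(C + h((-1 + 6)²))² = (-758 + (1 + (-1 + 6)²)/(3 + (-1 + 6)²))² = (-758 + (1 + 5²)/(3 + 5²))² = (-758 + (1 + 25)/(3 + 25))² = (-758 + 26/28)² = (-758 + (1/28)*26)² = (-758 + 13/14)² = (-10599/14)² = 112338801/196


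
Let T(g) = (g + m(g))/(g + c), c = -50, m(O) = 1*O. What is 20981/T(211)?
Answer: 3377941/422 ≈ 8004.6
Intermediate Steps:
m(O) = O
T(g) = 2*g/(-50 + g) (T(g) = (g + g)/(g - 50) = (2*g)/(-50 + g) = 2*g/(-50 + g))
20981/T(211) = 20981/((2*211/(-50 + 211))) = 20981/((2*211/161)) = 20981/((2*211*(1/161))) = 20981/(422/161) = 20981*(161/422) = 3377941/422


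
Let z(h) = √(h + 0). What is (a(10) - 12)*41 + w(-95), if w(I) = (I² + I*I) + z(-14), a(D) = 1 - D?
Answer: 17189 + I*√14 ≈ 17189.0 + 3.7417*I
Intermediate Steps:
z(h) = √h
w(I) = 2*I² + I*√14 (w(I) = (I² + I*I) + √(-14) = (I² + I²) + I*√14 = 2*I² + I*√14)
(a(10) - 12)*41 + w(-95) = ((1 - 1*10) - 12)*41 + (2*(-95)² + I*√14) = ((1 - 10) - 12)*41 + (2*9025 + I*√14) = (-9 - 12)*41 + (18050 + I*√14) = -21*41 + (18050 + I*√14) = -861 + (18050 + I*√14) = 17189 + I*√14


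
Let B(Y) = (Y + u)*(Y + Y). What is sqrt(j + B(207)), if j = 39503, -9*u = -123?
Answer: sqrt(130859) ≈ 361.74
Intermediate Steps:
u = 41/3 (u = -1/9*(-123) = 41/3 ≈ 13.667)
B(Y) = 2*Y*(41/3 + Y) (B(Y) = (Y + 41/3)*(Y + Y) = (41/3 + Y)*(2*Y) = 2*Y*(41/3 + Y))
sqrt(j + B(207)) = sqrt(39503 + (2/3)*207*(41 + 3*207)) = sqrt(39503 + (2/3)*207*(41 + 621)) = sqrt(39503 + (2/3)*207*662) = sqrt(39503 + 91356) = sqrt(130859)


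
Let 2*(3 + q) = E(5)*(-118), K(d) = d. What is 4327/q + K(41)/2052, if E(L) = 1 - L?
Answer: 8888557/478116 ≈ 18.591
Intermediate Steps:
q = 233 (q = -3 + ((1 - 1*5)*(-118))/2 = -3 + ((1 - 5)*(-118))/2 = -3 + (-4*(-118))/2 = -3 + (1/2)*472 = -3 + 236 = 233)
4327/q + K(41)/2052 = 4327/233 + 41/2052 = 8888557/478116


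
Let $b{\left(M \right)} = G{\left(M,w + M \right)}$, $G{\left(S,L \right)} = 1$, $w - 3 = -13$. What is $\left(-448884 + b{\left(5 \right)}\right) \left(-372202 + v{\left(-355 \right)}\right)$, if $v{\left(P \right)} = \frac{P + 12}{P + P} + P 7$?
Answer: $\frac{119415189514041}{710} \approx 1.6819 \cdot 10^{11}$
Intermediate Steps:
$w = -10$ ($w = 3 - 13 = -10$)
$v{\left(P \right)} = 7 P + \frac{12 + P}{2 P}$ ($v{\left(P \right)} = \frac{12 + P}{2 P} + 7 P = 7 P + \frac{12 + P}{2 P}$)
$b{\left(M \right)} = 1$
$\left(-448884 + b{\left(5 \right)}\right) \left(-372202 + v{\left(-355 \right)}\right) = \left(-448884 + 1\right) \left(-372202 + \left(\frac{1}{2} + \frac{6}{-355} + 7 \left(-355\right)\right)\right) = - 448883 \left(-372202 + \left(\frac{1}{2} + 6 \left(- \frac{1}{355}\right) - 2485\right)\right) = - 448883 \left(-372202 - \frac{1764007}{710}\right) = \left(-448883\right) \left(- \frac{266027427}{710}\right) = \frac{119415189514041}{710}$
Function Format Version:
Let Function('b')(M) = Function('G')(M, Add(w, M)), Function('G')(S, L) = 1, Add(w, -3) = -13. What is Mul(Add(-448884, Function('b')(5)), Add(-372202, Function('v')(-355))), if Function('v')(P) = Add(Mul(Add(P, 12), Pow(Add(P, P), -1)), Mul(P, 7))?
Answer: Rational(119415189514041, 710) ≈ 1.6819e+11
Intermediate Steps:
w = -10 (w = Add(3, -13) = -10)
Function('v')(P) = Add(Mul(7, P), Mul(Rational(1, 2), Pow(P, -1), Add(12, P))) (Function('v')(P) = Add(Mul(Add(12, P), Pow(Mul(2, P), -1)), Mul(7, P)) = Add(Mul(Add(12, P), Mul(Rational(1, 2), Pow(P, -1))), Mul(7, P)) = Add(Mul(Rational(1, 2), Pow(P, -1), Add(12, P)), Mul(7, P)) = Add(Mul(7, P), Mul(Rational(1, 2), Pow(P, -1), Add(12, P))))
Function('b')(M) = 1
Mul(Add(-448884, Function('b')(5)), Add(-372202, Function('v')(-355))) = Mul(Add(-448884, 1), Add(-372202, Add(Rational(1, 2), Mul(6, Pow(-355, -1)), Mul(7, -355)))) = Mul(-448883, Add(-372202, Add(Rational(1, 2), Mul(6, Rational(-1, 355)), -2485))) = Mul(-448883, Add(-372202, Add(Rational(1, 2), Rational(-6, 355), -2485))) = Mul(-448883, Add(-372202, Rational(-1764007, 710))) = Mul(-448883, Rational(-266027427, 710)) = Rational(119415189514041, 710)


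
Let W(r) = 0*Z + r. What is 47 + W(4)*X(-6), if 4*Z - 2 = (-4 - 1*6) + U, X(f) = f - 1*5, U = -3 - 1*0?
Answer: 3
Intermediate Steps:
U = -3 (U = -3 + 0 = -3)
X(f) = -5 + f (X(f) = f - 5 = -5 + f)
Z = -11/4 (Z = 1/2 + ((-4 - 1*6) - 3)/4 = 1/2 + ((-4 - 6) - 3)/4 = 1/2 + (-10 - 3)/4 = 1/2 + (1/4)*(-13) = 1/2 - 13/4 = -11/4 ≈ -2.7500)
W(r) = r (W(r) = 0*(-11/4) + r = 0 + r = r)
47 + W(4)*X(-6) = 47 + 4*(-5 - 6) = 47 + 4*(-11) = 47 - 44 = 3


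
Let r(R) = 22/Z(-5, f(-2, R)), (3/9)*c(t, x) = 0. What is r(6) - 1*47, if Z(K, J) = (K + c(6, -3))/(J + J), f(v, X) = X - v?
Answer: -587/5 ≈ -117.40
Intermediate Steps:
c(t, x) = 0 (c(t, x) = 3*0 = 0)
Z(K, J) = K/(2*J) (Z(K, J) = (K + 0)/(J + J) = K/((2*J)) = K*(1/(2*J)) = K/(2*J))
r(R) = -88/5 - 44*R/5 (r(R) = 22/(((1/2)*(-5)/(R - 1*(-2)))) = 22/(((1/2)*(-5)/(R + 2))) = 22/(((1/2)*(-5)/(2 + R))) = 22/((-5/(2*(2 + R)))) = 22*(-4/5 - 2*R/5) = -88/5 - 44*R/5)
r(6) - 1*47 = (-88/5 - 44/5*6) - 1*47 = (-88/5 - 264/5) - 47 = -352/5 - 47 = -587/5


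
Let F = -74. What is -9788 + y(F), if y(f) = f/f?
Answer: -9787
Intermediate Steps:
y(f) = 1
-9788 + y(F) = -9788 + 1 = -9787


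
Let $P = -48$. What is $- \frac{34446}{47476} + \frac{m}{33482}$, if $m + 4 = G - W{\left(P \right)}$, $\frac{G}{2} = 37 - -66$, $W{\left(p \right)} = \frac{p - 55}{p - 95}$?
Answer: $- \frac{142970627}{198698929} \approx -0.71953$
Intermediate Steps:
$W{\left(p \right)} = \frac{-55 + p}{-95 + p}$
$G = 206$ ($G = 2 \left(37 - -66\right) = 2 \left(37 + 66\right) = 2 \cdot 103 = 206$)
$m = \frac{28783}{143}$ ($m = -4 + \left(206 - \frac{-55 - 48}{-95 - 48}\right) = -4 + \left(206 - \frac{1}{-143} \left(-103\right)\right) = -4 + \left(206 - \left(- \frac{1}{143}\right) \left(-103\right)\right) = -4 + \left(206 - \frac{103}{143}\right) = -4 + \frac{29355}{143} = \frac{28783}{143} \approx 201.28$)
$- \frac{34446}{47476} + \frac{m}{33482} = - \frac{34446}{47476} + \frac{28783}{143 \cdot 33482} = \left(-34446\right) \frac{1}{47476} + \frac{28783}{143} \cdot \frac{1}{33482} = - \frac{17223}{23738} + \frac{28783}{4787926} = - \frac{142970627}{198698929}$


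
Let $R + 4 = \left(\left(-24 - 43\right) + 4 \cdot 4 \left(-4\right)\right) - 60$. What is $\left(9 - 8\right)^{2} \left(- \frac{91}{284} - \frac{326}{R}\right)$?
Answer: $\frac{74839}{55380} \approx 1.3514$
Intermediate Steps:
$R = -195$ ($R = -4 + \left(\left(\left(-24 - 43\right) + 4 \cdot 4 \left(-4\right)\right) - 60\right) = -4 + \left(\left(-67 + 16 \left(-4\right)\right) - 60\right) = -4 - 191 = -195$)
$\left(9 - 8\right)^{2} \left(- \frac{91}{284} - \frac{326}{R}\right) = \left(9 - 8\right)^{2} \left(- \frac{91}{284} - \frac{326}{-195}\right) = 1^{2} \left(\left(-91\right) \frac{1}{284} - - \frac{326}{195}\right) = 1 \left(- \frac{91}{284} + \frac{326}{195}\right) = 1 \cdot \frac{74839}{55380} = \frac{74839}{55380}$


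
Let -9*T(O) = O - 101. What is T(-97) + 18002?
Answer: 18024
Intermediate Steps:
T(O) = 101/9 - O/9 (T(O) = -(O - 101)/9 = -(-101 + O)/9 = 101/9 - O/9)
T(-97) + 18002 = (101/9 - ⅑*(-97)) + 18002 = (101/9 + 97/9) + 18002 = 22 + 18002 = 18024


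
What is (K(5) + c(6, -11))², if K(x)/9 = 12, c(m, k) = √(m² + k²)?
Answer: (108 + √157)² ≈ 14527.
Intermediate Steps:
c(m, k) = √(k² + m²)
K(x) = 108 (K(x) = 9*12 = 108)
(K(5) + c(6, -11))² = (108 + √((-11)² + 6²))² = (108 + √(121 + 36))² = (108 + √157)²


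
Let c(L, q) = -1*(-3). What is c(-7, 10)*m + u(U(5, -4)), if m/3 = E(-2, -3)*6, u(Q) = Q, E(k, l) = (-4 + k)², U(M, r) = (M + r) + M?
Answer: 1950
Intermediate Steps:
U(M, r) = r + 2*M
c(L, q) = 3
m = 648 (m = 3*((-4 - 2)²*6) = 3*((-6)²*6) = 3*(36*6) = 3*216 = 648)
c(-7, 10)*m + u(U(5, -4)) = 3*648 + (-4 + 2*5) = 1944 + (-4 + 10) = 1944 + 6 = 1950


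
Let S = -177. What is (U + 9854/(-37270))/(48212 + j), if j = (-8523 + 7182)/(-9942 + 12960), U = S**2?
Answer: 587313853928/903812873875 ≈ 0.64982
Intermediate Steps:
U = 31329 (U = (-177)**2 = 31329)
j = -447/1006 (j = -1341/3018 = -1341*1/3018 = -447/1006 ≈ -0.44433)
(U + 9854/(-37270))/(48212 + j) = (31329 + 9854/(-37270))/(48212 - 447/1006) = (31329 + 9854*(-1/37270))/(48500825/1006) = (31329 - 4927/18635)*(1006/48500825) = (583810988/18635)*(1006/48500825) = 587313853928/903812873875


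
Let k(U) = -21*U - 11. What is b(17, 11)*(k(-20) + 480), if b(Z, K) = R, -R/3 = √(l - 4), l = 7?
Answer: -2667*√3 ≈ -4619.4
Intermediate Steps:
k(U) = -11 - 21*U
R = -3*√3 (R = -3*√(7 - 4) = -3*√3 ≈ -5.1962)
b(Z, K) = -3*√3
b(17, 11)*(k(-20) + 480) = (-3*√3)*((-11 - 21*(-20)) + 480) = (-3*√3)*((-11 + 420) + 480) = (-3*√3)*(409 + 480) = -3*√3*889 = -2667*√3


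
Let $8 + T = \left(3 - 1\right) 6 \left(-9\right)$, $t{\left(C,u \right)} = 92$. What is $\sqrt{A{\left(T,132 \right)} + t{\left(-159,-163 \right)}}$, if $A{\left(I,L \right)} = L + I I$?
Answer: $12 \sqrt{95} \approx 116.96$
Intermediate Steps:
$T = -116$ ($T = -8 + \left(3 - 1\right) 6 \left(-9\right) = -8 + 2 \cdot 6 \left(-9\right) = -8 + 12 \left(-9\right) = -8 - 108 = -116$)
$A{\left(I,L \right)} = L + I^{2}$
$\sqrt{A{\left(T,132 \right)} + t{\left(-159,-163 \right)}} = \sqrt{\left(132 + \left(-116\right)^{2}\right) + 92} = \sqrt{\left(132 + 13456\right) + 92} = \sqrt{13588 + 92} = \sqrt{13680} = 12 \sqrt{95}$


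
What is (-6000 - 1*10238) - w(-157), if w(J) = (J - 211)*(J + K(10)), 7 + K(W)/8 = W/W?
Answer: -91678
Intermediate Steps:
K(W) = -48 (K(W) = -56 + 8*(W/W) = -56 + 8*1 = -56 + 8 = -48)
w(J) = (-211 + J)*(-48 + J) (w(J) = (J - 211)*(J - 48) = (-211 + J)*(-48 + J))
(-6000 - 1*10238) - w(-157) = (-6000 - 1*10238) - (10128 + (-157)² - 259*(-157)) = (-6000 - 10238) - (10128 + 24649 + 40663) = -16238 - 1*75440 = -16238 - 75440 = -91678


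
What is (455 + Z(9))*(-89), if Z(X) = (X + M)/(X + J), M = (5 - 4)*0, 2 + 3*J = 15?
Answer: -1622203/40 ≈ -40555.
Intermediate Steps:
J = 13/3 (J = -⅔ + (⅓)*15 = -⅔ + 5 = 13/3 ≈ 4.3333)
M = 0 (M = 1*0 = 0)
Z(X) = X/(13/3 + X) (Z(X) = (X + 0)/(X + 13/3) = X/(13/3 + X))
(455 + Z(9))*(-89) = (455 + 3*9/(13 + 3*9))*(-89) = (455 + 3*9/(13 + 27))*(-89) = (455 + 3*9/40)*(-89) = (455 + 3*9*(1/40))*(-89) = (455 + 27/40)*(-89) = (18227/40)*(-89) = -1622203/40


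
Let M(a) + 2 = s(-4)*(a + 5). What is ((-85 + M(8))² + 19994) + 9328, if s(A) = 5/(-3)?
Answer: 370174/9 ≈ 41130.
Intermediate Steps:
s(A) = -5/3 (s(A) = 5*(-⅓) = -5/3)
M(a) = -31/3 - 5*a/3 (M(a) = -2 - 5*(a + 5)/3 = -2 - 5*(5 + a)/3 = -2 + (-25/3 - 5*a/3) = -31/3 - 5*a/3)
((-85 + M(8))² + 19994) + 9328 = ((-85 + (-31/3 - 5/3*8))² + 19994) + 9328 = ((-85 + (-31/3 - 40/3))² + 19994) + 9328 = ((-85 - 71/3)² + 19994) + 9328 = ((-326/3)² + 19994) + 9328 = (106276/9 + 19994) + 9328 = 286222/9 + 9328 = 370174/9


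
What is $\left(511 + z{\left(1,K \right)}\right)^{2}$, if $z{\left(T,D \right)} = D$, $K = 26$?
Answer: $288369$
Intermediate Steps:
$\left(511 + z{\left(1,K \right)}\right)^{2} = \left(511 + 26\right)^{2} = 537^{2} = 288369$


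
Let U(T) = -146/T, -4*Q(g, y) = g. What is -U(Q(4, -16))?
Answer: -146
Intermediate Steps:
Q(g, y) = -g/4
-U(Q(4, -16)) = -(-146)/((-¼*4)) = -(-146)/(-1) = -(-146)*(-1) = -1*146 = -146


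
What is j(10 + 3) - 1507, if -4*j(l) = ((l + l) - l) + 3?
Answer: -1511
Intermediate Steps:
j(l) = -¾ - l/4 (j(l) = -(((l + l) - l) + 3)/4 = -((2*l - l) + 3)/4 = -(l + 3)/4 = -(3 + l)/4 = -¾ - l/4)
j(10 + 3) - 1507 = (-¾ - (10 + 3)/4) - 1507 = (-¾ - ¼*13) - 1507 = (-¾ - 13/4) - 1507 = -4 - 1507 = -1511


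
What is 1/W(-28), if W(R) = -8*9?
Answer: -1/72 ≈ -0.013889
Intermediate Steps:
W(R) = -72
1/W(-28) = 1/(-72) = -1/72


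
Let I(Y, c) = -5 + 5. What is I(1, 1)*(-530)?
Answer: 0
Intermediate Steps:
I(Y, c) = 0
I(1, 1)*(-530) = 0*(-530) = 0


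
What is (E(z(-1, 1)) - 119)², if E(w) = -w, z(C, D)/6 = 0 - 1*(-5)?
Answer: 22201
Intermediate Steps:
z(C, D) = 30 (z(C, D) = 6*(0 - 1*(-5)) = 6*(0 + 5) = 6*5 = 30)
(E(z(-1, 1)) - 119)² = (-1*30 - 119)² = (-30 - 119)² = (-149)² = 22201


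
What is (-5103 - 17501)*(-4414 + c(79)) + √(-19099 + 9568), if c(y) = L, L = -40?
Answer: 100678216 + 3*I*√1059 ≈ 1.0068e+8 + 97.627*I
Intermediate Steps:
c(y) = -40
(-5103 - 17501)*(-4414 + c(79)) + √(-19099 + 9568) = (-5103 - 17501)*(-4414 - 40) + √(-19099 + 9568) = -22604*(-4454) + √(-9531) = 100678216 + 3*I*√1059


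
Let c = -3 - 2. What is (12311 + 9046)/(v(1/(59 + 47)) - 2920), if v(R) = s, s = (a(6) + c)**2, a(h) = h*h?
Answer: -7119/653 ≈ -10.902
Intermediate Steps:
a(h) = h**2
c = -5
s = 961 (s = (6**2 - 5)**2 = (36 - 5)**2 = 31**2 = 961)
v(R) = 961
(12311 + 9046)/(v(1/(59 + 47)) - 2920) = (12311 + 9046)/(961 - 2920) = 21357/(-1959) = 21357*(-1/1959) = -7119/653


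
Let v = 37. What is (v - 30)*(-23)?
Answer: -161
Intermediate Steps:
(v - 30)*(-23) = (37 - 30)*(-23) = 7*(-23) = -161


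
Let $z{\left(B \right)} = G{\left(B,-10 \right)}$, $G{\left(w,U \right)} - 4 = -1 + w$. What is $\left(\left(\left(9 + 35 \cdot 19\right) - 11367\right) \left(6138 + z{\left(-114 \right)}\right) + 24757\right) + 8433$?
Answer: $-64413521$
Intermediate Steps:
$G{\left(w,U \right)} = 3 + w$ ($G{\left(w,U \right)} = 4 + \left(-1 + w\right) = 3 + w$)
$z{\left(B \right)} = 3 + B$
$\left(\left(\left(9 + 35 \cdot 19\right) - 11367\right) \left(6138 + z{\left(-114 \right)}\right) + 24757\right) + 8433 = \left(\left(\left(9 + 35 \cdot 19\right) - 11367\right) \left(6138 + \left(3 - 114\right)\right) + 24757\right) + 8433 = \left(\left(\left(9 + 665\right) - 11367\right) \left(6138 - 111\right) + 24757\right) + 8433 = \left(\left(674 - 11367\right) 6027 + 24757\right) + 8433 = \left(\left(-10693\right) 6027 + 24757\right) + 8433 = \left(-64446711 + 24757\right) + 8433 = -64421954 + 8433 = -64413521$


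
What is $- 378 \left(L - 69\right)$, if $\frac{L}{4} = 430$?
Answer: $-624078$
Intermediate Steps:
$L = 1720$ ($L = 4 \cdot 430 = 1720$)
$- 378 \left(L - 69\right) = - 378 \left(1720 - 69\right) = \left(-378\right) 1651 = -624078$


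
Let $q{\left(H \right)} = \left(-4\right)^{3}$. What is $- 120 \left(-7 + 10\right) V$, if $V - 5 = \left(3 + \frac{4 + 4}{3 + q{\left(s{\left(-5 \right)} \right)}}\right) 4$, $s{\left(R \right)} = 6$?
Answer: $- \frac{361800}{61} \approx -5931.1$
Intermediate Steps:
$q{\left(H \right)} = -64$
$V = \frac{1005}{61}$ ($V = 5 + \left(3 + \frac{4 + 4}{3 - 64}\right) 4 = 5 + \left(3 + \frac{8}{-61}\right) 4 = 5 + \left(3 + 8 \left(- \frac{1}{61}\right)\right) 4 = 5 + \left(3 - \frac{8}{61}\right) 4 = 5 + \frac{175}{61} \cdot 4 = 5 + \frac{700}{61} = \frac{1005}{61} \approx 16.475$)
$- 120 \left(-7 + 10\right) V = - 120 \left(-7 + 10\right) \frac{1005}{61} = - 120 \cdot 3 \cdot \frac{1005}{61} = \left(-120\right) \frac{3015}{61} = - \frac{361800}{61}$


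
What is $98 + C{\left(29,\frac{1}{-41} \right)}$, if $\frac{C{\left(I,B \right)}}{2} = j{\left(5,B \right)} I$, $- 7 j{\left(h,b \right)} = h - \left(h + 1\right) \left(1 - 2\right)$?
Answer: $\frac{48}{7} \approx 6.8571$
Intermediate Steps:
$j{\left(h,b \right)} = - \frac{1}{7} - \frac{2 h}{7}$ ($j{\left(h,b \right)} = - \frac{h - \left(h + 1\right) \left(1 - 2\right)}{7} = - \frac{h - \left(1 + h\right) \left(-1\right)}{7} = - \frac{h - \left(-1 - h\right)}{7} = - \frac{h + \left(1 + h\right)}{7} = - \frac{1 + 2 h}{7} = - \frac{1}{7} - \frac{2 h}{7}$)
$C{\left(I,B \right)} = - \frac{22 I}{7}$ ($C{\left(I,B \right)} = 2 \left(- \frac{1}{7} - \frac{10}{7}\right) I = 2 \left(- \frac{11 I}{7}\right) = - \frac{22 I}{7}$)
$98 + C{\left(29,\frac{1}{-41} \right)} = 98 - \frac{638}{7} = \frac{48}{7}$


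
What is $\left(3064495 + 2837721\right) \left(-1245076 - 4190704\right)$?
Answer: $-32083147688480$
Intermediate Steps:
$\left(3064495 + 2837721\right) \left(-1245076 - 4190704\right) = 5902216 \left(-5435780\right) = -32083147688480$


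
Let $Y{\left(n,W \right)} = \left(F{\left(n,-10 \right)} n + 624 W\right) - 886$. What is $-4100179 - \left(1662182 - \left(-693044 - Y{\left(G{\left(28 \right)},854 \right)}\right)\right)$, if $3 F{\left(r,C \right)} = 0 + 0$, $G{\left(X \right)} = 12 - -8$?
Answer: $-6987415$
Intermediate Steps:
$G{\left(X \right)} = 20$ ($G{\left(X \right)} = 12 + 8 = 20$)
$F{\left(r,C \right)} = 0$ ($F{\left(r,C \right)} = \frac{0 + 0}{3} = \frac{1}{3} \cdot 0 = 0$)
$Y{\left(n,W \right)} = -886 + 624 W$ ($Y{\left(n,W \right)} = \left(0 n + 624 W\right) - 886 = \left(0 + 624 W\right) - 886 = 624 W - 886 = -886 + 624 W$)
$-4100179 - \left(1662182 - \left(-693044 - Y{\left(G{\left(28 \right)},854 \right)}\right)\right) = -4100179 - \left(1662182 - \left(-693044 - \left(-886 + 624 \cdot 854\right)\right)\right) = -4100179 - \left(1662182 - \left(-693044 - \left(-886 + 532896\right)\right)\right) = -4100179 - \left(1662182 - \left(-693044 - 532010\right)\right) = -4100179 - \left(1662182 - -1225054\right) = -4100179 - \left(1662182 + 1225054\right) = -4100179 - 2887236 = -6987415$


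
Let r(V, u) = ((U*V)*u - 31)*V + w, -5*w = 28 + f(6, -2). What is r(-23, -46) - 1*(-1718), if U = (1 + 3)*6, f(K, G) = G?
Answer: -2907951/5 ≈ -5.8159e+5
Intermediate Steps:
U = 24 (U = 4*6 = 24)
w = -26/5 (w = -(28 - 2)/5 = -⅕*26 = -26/5 ≈ -5.2000)
r(V, u) = -26/5 + V*(-31 + 24*V*u) (r(V, u) = ((24*V)*u - 31)*V - 26/5 = (24*V*u - 31)*V - 26/5 = (-31 + 24*V*u)*V - 26/5 = V*(-31 + 24*V*u) - 26/5 = -26/5 + V*(-31 + 24*V*u))
r(-23, -46) - 1*(-1718) = (-26/5 - 31*(-23) + 24*(-46)*(-23)²) - 1*(-1718) = (-26/5 + 713 + 24*(-46)*529) + 1718 = (-26/5 + 713 - 584016) + 1718 = -2916541/5 + 1718 = -2907951/5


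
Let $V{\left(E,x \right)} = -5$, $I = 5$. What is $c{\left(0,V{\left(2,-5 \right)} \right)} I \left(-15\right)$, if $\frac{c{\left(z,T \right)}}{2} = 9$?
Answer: $-1350$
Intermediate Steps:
$c{\left(z,T \right)} = 18$ ($c{\left(z,T \right)} = 2 \cdot 9 = 18$)
$c{\left(0,V{\left(2,-5 \right)} \right)} I \left(-15\right) = 18 \cdot 5 \left(-15\right) = 90 \left(-15\right) = -1350$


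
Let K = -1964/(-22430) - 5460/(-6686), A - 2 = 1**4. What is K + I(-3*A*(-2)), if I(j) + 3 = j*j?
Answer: 12068749921/37491745 ≈ 321.90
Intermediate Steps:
A = 3 (A = 2 + 1**4 = 2 + 1 = 3)
I(j) = -3 + j**2 (I(j) = -3 + j*j = -3 + j**2)
K = 33899776/37491745 (K = -1964*(-1/22430) - 5460*(-1/6686) = 982/11215 + 2730/3343 = 33899776/37491745 ≈ 0.90419)
K + I(-3*A*(-2)) = 33899776/37491745 + (-3 + (-3*3*(-2))**2) = 33899776/37491745 + (-3 + (-9*(-2))**2) = 33899776/37491745 + (-3 + 18**2) = 33899776/37491745 + (-3 + 324) = 33899776/37491745 + 321 = 12068749921/37491745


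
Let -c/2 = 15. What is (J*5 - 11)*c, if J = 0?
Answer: 330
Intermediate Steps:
c = -30 (c = -2*15 = -30)
(J*5 - 11)*c = (0*5 - 11)*(-30) = (0 - 11)*(-30) = -11*(-30) = 330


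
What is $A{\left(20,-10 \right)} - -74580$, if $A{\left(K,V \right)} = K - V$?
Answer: $74610$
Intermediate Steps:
$A{\left(20,-10 \right)} - -74580 = \left(20 - -10\right) - -74580 = \left(20 + 10\right) + 74580 = 30 + 74580 = 74610$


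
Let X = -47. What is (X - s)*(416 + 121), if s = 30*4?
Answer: -89679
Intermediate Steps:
s = 120
(X - s)*(416 + 121) = (-47 - 1*120)*(416 + 121) = (-47 - 120)*537 = -167*537 = -89679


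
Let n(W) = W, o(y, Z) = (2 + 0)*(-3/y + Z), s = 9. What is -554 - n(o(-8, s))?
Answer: -2291/4 ≈ -572.75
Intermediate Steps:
o(y, Z) = -6/y + 2*Z (o(y, Z) = 2*(Z - 3/y) = -6/y + 2*Z)
-554 - n(o(-8, s)) = -554 - (-6/(-8) + 2*9) = -554 - (-6*(-⅛) + 18) = -554 - (¾ + 18) = -554 - 1*75/4 = -554 - 75/4 = -2291/4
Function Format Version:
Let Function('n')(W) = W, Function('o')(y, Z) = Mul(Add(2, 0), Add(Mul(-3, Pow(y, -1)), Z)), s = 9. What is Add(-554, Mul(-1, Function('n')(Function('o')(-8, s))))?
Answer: Rational(-2291, 4) ≈ -572.75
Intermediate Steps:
Function('o')(y, Z) = Add(Mul(-6, Pow(y, -1)), Mul(2, Z)) (Function('o')(y, Z) = Mul(2, Add(Z, Mul(-3, Pow(y, -1)))) = Add(Mul(-6, Pow(y, -1)), Mul(2, Z)))
Add(-554, Mul(-1, Function('n')(Function('o')(-8, s)))) = Add(-554, Mul(-1, Add(Mul(-6, Pow(-8, -1)), Mul(2, 9)))) = Add(-554, Mul(-1, Add(Mul(-6, Rational(-1, 8)), 18))) = Add(-554, Mul(-1, Add(Rational(3, 4), 18))) = Add(-554, Mul(-1, Rational(75, 4))) = Add(-554, Rational(-75, 4)) = Rational(-2291, 4)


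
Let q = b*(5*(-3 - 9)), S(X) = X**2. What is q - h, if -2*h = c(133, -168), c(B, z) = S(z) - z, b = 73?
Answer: 9816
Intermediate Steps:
c(B, z) = z**2 - z
h = -14196 (h = -(-84)*(-1 - 168) = -(-84)*(-169) = -1/2*28392 = -14196)
q = -4380 (q = 73*(5*(-3 - 9)) = 73*(5*(-12)) = 73*(-60) = -4380)
q - h = -4380 - 1*(-14196) = -4380 + 14196 = 9816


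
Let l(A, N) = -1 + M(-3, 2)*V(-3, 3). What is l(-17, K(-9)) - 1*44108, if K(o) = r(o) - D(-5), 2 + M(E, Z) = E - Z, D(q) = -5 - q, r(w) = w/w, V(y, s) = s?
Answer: -44130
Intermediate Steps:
r(w) = 1
M(E, Z) = -2 + E - Z (M(E, Z) = -2 + (E - Z) = -2 + E - Z)
K(o) = 1 (K(o) = 1 - (-5 - 1*(-5)) = 1 - (-5 + 5) = 1 - 1*0 = 1 + 0 = 1)
l(A, N) = -22 (l(A, N) = -1 + (-2 - 3 - 1*2)*3 = -1 + (-2 - 3 - 2)*3 = -1 - 7*3 = -1 - 21 = -22)
l(-17, K(-9)) - 1*44108 = -22 - 1*44108 = -22 - 44108 = -44130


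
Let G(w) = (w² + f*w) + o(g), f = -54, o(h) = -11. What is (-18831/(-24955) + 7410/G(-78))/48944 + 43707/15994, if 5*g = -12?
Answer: 4991423648999019/1826525485911280 ≈ 2.7327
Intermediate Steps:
g = -12/5 (g = (⅕)*(-12) = -12/5 ≈ -2.4000)
G(w) = -11 + w² - 54*w (G(w) = (w² - 54*w) - 11 = -11 + w² - 54*w)
(-18831/(-24955) + 7410/G(-78))/48944 + 43707/15994 = (-18831/(-24955) + 7410/(-11 + (-78)² - 54*(-78)))/48944 + 43707/15994 = (-18831*(-1/24955) + 7410/(-11 + 6084 + 4212))*(1/48944) + 43707*(1/15994) = (18831/24955 + 7410/10285)*(1/48944) + 43707/15994 = (18831/24955 + 7410*(1/10285))*(1/48944) + 43707/15994 = (18831/24955 + 1482/2057)*(1/48944) + 43707/15994 = (75718677/51332435)*(1/48944) + 43707/15994 = 75718677/2512414698640 + 43707/15994 = 4991423648999019/1826525485911280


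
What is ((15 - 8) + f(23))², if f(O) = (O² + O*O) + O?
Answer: 1183744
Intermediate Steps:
f(O) = O + 2*O² (f(O) = (O² + O²) + O = 2*O² + O = O + 2*O²)
((15 - 8) + f(23))² = ((15 - 8) + 23*(1 + 2*23))² = (7 + 23*(1 + 46))² = (7 + 23*47)² = (7 + 1081)² = 1088² = 1183744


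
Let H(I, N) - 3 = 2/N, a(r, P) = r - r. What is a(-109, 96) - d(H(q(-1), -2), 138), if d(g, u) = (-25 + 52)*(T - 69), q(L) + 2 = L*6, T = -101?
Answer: 4590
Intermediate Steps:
a(r, P) = 0
q(L) = -2 + 6*L (q(L) = -2 + L*6 = -2 + 6*L)
H(I, N) = 3 + 2/N
d(g, u) = -4590 (d(g, u) = (-25 + 52)*(-101 - 69) = 27*(-170) = -4590)
a(-109, 96) - d(H(q(-1), -2), 138) = 0 - 1*(-4590) = 0 + 4590 = 4590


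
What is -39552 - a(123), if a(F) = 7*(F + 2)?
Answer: -40427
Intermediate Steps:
a(F) = 14 + 7*F (a(F) = 7*(2 + F) = 14 + 7*F)
-39552 - a(123) = -39552 - (14 + 7*123) = -39552 - (14 + 861) = -39552 - 1*875 = -39552 - 875 = -40427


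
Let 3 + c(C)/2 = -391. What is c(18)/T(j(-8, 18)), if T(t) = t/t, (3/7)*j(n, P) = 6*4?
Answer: -788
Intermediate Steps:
j(n, P) = 56 (j(n, P) = 7*(6*4)/3 = (7/3)*24 = 56)
c(C) = -788 (c(C) = -6 + 2*(-391) = -6 - 782 = -788)
T(t) = 1
c(18)/T(j(-8, 18)) = -788/1 = -788*1 = -788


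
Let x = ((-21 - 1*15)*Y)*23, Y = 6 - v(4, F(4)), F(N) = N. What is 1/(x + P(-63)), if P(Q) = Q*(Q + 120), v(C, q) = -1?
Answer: -1/9387 ≈ -0.00010653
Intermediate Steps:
P(Q) = Q*(120 + Q)
Y = 7 (Y = 6 - 1*(-1) = 6 + 1 = 7)
x = -5796 (x = ((-21 - 1*15)*7)*23 = ((-21 - 15)*7)*23 = -36*7*23 = -252*23 = -5796)
1/(x + P(-63)) = 1/(-5796 - 63*(120 - 63)) = 1/(-5796 - 63*57) = 1/(-5796 - 3591) = 1/(-9387) = -1/9387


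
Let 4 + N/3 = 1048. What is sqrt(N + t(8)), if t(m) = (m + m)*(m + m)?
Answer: 22*sqrt(7) ≈ 58.207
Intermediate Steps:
N = 3132 (N = -12 + 3*1048 = -12 + 3144 = 3132)
t(m) = 4*m**2 (t(m) = (2*m)*(2*m) = 4*m**2)
sqrt(N + t(8)) = sqrt(3132 + 4*8**2) = sqrt(3132 + 4*64) = sqrt(3132 + 256) = sqrt(3388) = 22*sqrt(7)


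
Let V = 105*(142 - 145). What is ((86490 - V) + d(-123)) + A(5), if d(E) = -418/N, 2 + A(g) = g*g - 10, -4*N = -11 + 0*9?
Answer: 86666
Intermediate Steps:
V = -315 (V = 105*(-3) = -315)
N = 11/4 (N = -(-11 + 0*9)/4 = -(-11 + 0)/4 = -¼*(-11) = 11/4 ≈ 2.7500)
A(g) = -12 + g² (A(g) = -2 + (g*g - 10) = -2 + (g² - 10) = -2 + (-10 + g²) = -12 + g²)
d(E) = -152 (d(E) = -418/11/4 = -418*4/11 = -152)
((86490 - V) + d(-123)) + A(5) = ((86490 - 1*(-315)) - 152) + (-12 + 5²) = ((86490 + 315) - 152) + (-12 + 25) = (86805 - 152) + 13 = 86653 + 13 = 86666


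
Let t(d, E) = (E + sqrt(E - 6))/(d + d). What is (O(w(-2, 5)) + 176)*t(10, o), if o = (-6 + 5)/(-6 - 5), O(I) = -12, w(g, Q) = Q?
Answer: 41/55 + 41*I*sqrt(715)/55 ≈ 0.74545 + 19.933*I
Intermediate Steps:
o = 1/11 (o = -1/(-11) = -1*(-1/11) = 1/11 ≈ 0.090909)
t(d, E) = (E + sqrt(-6 + E))/(2*d) (t(d, E) = (E + sqrt(-6 + E))/((2*d)) = (E + sqrt(-6 + E))*(1/(2*d)) = (E + sqrt(-6 + E))/(2*d))
(O(w(-2, 5)) + 176)*t(10, o) = (-12 + 176)*((1/2)*(1/11 + sqrt(-6 + 1/11))/10) = 164*((1/2)*(1/10)*(1/11 + sqrt(-65/11))) = 164*((1/2)*(1/10)*(1/11 + I*sqrt(715)/11)) = 164*(1/220 + I*sqrt(715)/220) = 41/55 + 41*I*sqrt(715)/55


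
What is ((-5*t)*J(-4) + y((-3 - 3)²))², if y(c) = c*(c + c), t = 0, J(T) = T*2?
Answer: 6718464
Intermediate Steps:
J(T) = 2*T
y(c) = 2*c² (y(c) = c*(2*c) = 2*c²)
((-5*t)*J(-4) + y((-3 - 3)²))² = ((-5*0)*(2*(-4)) + 2*((-3 - 3)²)²)² = (0*(-8) + 2*((-6)²)²)² = (0 + 2*36²)² = (0 + 2*1296)² = (0 + 2592)² = 2592² = 6718464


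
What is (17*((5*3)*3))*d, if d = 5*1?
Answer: 3825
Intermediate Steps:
d = 5
(17*((5*3)*3))*d = (17*((5*3)*3))*5 = (17*(15*3))*5 = (17*45)*5 = 765*5 = 3825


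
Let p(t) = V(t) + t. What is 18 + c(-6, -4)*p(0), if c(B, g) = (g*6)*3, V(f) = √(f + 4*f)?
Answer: 18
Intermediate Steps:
V(f) = √5*√f (V(f) = √(5*f) = √5*√f)
p(t) = t + √5*√t (p(t) = √5*√t + t = t + √5*√t)
c(B, g) = 18*g (c(B, g) = (6*g)*3 = 18*g)
18 + c(-6, -4)*p(0) = 18 + (18*(-4))*(0 + √5*√0) = 18 - 72*(0 + √5*0) = 18 - 72*(0 + 0) = 18 - 72*0 = 18 + 0 = 18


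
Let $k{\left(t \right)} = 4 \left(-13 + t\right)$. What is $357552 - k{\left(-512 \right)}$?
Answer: $359652$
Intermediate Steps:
$k{\left(t \right)} = -52 + 4 t$
$357552 - k{\left(-512 \right)} = 357552 - \left(-52 + 4 \left(-512\right)\right) = 357552 - \left(-52 - 2048\right) = 357552 - -2100 = 357552 + 2100 = 359652$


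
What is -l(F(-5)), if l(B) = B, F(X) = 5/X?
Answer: 1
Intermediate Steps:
-l(F(-5)) = -5/(-5) = -5*(-1)/5 = -1*(-1) = 1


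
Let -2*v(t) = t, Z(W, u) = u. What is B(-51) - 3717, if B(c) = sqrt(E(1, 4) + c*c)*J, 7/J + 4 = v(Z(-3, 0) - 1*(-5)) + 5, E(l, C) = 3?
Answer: -3717 - 28*sqrt(651)/3 ≈ -3955.1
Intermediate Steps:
v(t) = -t/2
J = -14/3 (J = 7/(-4 + (-(0 - 1*(-5))/2 + 5)) = 7/(-4 + (-(0 + 5)/2 + 5)) = 7/(-4 + (-1/2*5 + 5)) = 7/(-4 + (-5/2 + 5)) = 7/(-4 + 5/2) = 7/(-3/2) = 7*(-2/3) = -14/3 ≈ -4.6667)
B(c) = -14*sqrt(3 + c**2)/3 (B(c) = sqrt(3 + c*c)*(-14/3) = sqrt(3 + c**2)*(-14/3) = -14*sqrt(3 + c**2)/3)
B(-51) - 3717 = -14*sqrt(3 + (-51)**2)/3 - 3717 = -14*sqrt(3 + 2601)/3 - 3717 = -28*sqrt(651)/3 - 3717 = -3717 - 28*sqrt(651)/3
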